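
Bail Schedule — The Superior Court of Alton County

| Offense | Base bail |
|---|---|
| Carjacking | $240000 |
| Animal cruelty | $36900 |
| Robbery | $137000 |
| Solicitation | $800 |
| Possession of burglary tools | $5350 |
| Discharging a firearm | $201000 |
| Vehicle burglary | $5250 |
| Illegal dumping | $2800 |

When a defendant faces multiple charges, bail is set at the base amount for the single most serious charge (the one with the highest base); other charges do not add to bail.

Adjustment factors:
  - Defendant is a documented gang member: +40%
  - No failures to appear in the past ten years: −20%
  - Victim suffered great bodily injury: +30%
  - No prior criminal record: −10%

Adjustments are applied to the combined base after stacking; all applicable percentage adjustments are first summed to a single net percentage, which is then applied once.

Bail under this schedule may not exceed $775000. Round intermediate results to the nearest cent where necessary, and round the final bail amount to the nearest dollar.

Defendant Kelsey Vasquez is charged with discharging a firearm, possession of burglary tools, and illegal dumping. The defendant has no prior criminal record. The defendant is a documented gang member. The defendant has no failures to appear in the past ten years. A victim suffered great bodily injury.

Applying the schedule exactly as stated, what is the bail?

$281400

Base amounts from the schedule: discharging a firearm $201000; possession of burglary tools $5350; illegal dumping $2800.
Stacking rule: use the highest base only. Highest is discharging a firearm at $201000. Combined base = $201000.
Net percentage adjustment: +40% −20% +30% −10% = +40%. $201000 × 1.4 = $281400.
$281400 is within the $775000 maximum.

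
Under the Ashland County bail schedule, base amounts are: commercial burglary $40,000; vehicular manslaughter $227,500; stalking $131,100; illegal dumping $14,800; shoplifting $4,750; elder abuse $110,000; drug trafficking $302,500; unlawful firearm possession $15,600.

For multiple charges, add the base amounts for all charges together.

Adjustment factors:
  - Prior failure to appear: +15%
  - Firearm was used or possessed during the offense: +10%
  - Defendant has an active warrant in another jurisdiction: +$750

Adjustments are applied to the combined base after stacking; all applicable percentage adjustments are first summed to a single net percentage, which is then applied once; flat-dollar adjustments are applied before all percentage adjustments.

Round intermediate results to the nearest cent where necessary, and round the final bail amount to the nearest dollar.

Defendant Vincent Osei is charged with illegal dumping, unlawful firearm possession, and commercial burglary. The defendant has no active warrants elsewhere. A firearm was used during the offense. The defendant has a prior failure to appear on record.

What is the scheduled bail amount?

$88,000

Base amounts from the schedule: illegal dumping $14,800; unlawful firearm possession $15,600; commercial burglary $40,000.
Stacking rule: sum of all bases. $14,800 + $15,600 + $40,000 = $70,400.
Net percentage adjustment: +15% +10% = +25%. $70,400 × 1.25 = $88,000.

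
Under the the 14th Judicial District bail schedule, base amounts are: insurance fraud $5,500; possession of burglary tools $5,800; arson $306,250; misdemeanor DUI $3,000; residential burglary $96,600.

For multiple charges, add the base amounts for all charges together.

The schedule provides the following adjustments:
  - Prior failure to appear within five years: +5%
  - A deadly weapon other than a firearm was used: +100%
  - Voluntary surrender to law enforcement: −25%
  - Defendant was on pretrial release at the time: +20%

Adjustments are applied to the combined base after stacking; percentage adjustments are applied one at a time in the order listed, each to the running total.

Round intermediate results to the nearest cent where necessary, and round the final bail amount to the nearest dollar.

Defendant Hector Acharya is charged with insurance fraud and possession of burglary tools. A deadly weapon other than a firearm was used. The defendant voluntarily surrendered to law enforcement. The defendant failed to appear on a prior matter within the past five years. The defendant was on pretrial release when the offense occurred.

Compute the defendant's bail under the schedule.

Base amounts from the schedule: insurance fraud $5,500; possession of burglary tools $5,800.
Stacking rule: sum of all bases. $5,500 + $5,800 = $11,300.
Prior failure to appear within five years (+5%): $11,300 × 1.05 = $11,865.
A deadly weapon other than a firearm was used (+100%): $11,865 × 2 = $23,730.
Voluntary surrender to law enforcement (−25%): $23,730 × 0.75 = $17,797.50.
Defendant was on pretrial release at the time (+20%): $17,797.50 × 1.2 = $21,357.

$21,357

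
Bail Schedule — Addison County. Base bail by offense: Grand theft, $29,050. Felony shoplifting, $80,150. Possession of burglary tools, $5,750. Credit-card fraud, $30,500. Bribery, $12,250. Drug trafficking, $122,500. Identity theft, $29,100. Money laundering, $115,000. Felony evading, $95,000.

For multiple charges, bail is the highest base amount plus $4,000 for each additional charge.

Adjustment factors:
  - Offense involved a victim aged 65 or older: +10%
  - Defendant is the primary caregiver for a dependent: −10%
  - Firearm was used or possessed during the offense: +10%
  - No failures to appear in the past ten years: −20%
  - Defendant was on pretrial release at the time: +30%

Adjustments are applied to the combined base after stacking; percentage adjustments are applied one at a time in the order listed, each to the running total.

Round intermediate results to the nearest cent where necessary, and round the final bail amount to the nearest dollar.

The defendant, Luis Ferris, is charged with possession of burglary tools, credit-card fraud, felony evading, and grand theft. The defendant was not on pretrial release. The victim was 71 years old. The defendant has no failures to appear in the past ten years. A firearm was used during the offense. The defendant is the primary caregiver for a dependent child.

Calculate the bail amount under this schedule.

Base amounts from the schedule: possession of burglary tools $5,750; credit-card fraud $30,500; felony evading $95,000; grand theft $29,050.
Stacking rule: highest base plus $4,000 per additional charge. Highest is felony evading at $95,000; 3 additional charges → +$12,000. Combined base = $107,000.
Offense involved a victim aged 65 or older (+10%): $107,000 × 1.1 = $117,700.
Defendant is the primary caregiver for a dependent (−10%): $117,700 × 0.9 = $105,930.
Firearm was used or possessed during the offense (+10%): $105,930 × 1.1 = $116,523.
No failures to appear in the past ten years (−20%): $116,523 × 0.8 = $93,218.40.
Rounded to the nearest dollar: $93,218.

$93,218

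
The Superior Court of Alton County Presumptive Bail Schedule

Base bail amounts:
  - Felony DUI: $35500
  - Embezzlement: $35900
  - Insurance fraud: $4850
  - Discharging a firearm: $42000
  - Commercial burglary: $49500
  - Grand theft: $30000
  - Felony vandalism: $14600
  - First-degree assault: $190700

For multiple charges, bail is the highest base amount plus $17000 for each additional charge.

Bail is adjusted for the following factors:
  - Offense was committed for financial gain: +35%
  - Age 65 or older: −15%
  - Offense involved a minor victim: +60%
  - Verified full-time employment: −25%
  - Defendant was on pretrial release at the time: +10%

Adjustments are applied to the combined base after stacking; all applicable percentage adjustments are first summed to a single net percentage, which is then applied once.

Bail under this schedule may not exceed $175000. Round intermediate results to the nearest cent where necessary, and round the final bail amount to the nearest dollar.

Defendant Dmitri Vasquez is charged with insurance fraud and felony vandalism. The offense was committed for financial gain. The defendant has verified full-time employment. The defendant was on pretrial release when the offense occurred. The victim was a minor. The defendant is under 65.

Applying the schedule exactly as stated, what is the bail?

$56880

Base amounts from the schedule: insurance fraud $4850; felony vandalism $14600.
Stacking rule: highest base plus $17000 per additional charge. Highest is felony vandalism at $14600; 1 additional charge → +$17000. Combined base = $31600.
Net percentage adjustment: +35% +60% −25% +10% = +80%. $31600 × 1.8 = $56880.
$56880 is within the $175000 maximum.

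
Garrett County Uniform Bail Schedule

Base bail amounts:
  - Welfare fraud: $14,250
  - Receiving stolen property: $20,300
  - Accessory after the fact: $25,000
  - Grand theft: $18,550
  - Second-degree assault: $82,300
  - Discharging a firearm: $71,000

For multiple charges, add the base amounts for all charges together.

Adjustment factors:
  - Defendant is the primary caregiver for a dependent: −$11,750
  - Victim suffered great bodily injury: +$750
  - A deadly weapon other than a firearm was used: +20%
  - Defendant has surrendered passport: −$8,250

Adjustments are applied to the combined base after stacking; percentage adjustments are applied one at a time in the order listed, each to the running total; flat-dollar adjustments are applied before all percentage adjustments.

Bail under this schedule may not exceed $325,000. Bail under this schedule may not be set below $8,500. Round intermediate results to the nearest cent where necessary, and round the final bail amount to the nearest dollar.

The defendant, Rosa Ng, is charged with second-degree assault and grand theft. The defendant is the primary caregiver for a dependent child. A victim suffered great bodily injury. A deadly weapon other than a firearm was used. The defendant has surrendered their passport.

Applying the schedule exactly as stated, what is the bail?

$97,920

Base amounts from the schedule: second-degree assault $82,300; grand theft $18,550.
Stacking rule: sum of all bases. $82,300 + $18,550 = $100,850.
Defendant is the primary caregiver for a dependent (−$11,750 flat): $100,850 − $11,750 = $89,100.
Victim suffered great bodily injury (+$750 flat): $89,100 + $750 = $89,850.
Defendant has surrendered passport (−$8,250 flat): $89,850 − $8,250 = $81,600.
A deadly weapon other than a firearm was used (+20%): $81,600 × 1.2 = $97,920.
$97,920 is within the $325,000 maximum.
$97,920 is at or above the $8,500 minimum.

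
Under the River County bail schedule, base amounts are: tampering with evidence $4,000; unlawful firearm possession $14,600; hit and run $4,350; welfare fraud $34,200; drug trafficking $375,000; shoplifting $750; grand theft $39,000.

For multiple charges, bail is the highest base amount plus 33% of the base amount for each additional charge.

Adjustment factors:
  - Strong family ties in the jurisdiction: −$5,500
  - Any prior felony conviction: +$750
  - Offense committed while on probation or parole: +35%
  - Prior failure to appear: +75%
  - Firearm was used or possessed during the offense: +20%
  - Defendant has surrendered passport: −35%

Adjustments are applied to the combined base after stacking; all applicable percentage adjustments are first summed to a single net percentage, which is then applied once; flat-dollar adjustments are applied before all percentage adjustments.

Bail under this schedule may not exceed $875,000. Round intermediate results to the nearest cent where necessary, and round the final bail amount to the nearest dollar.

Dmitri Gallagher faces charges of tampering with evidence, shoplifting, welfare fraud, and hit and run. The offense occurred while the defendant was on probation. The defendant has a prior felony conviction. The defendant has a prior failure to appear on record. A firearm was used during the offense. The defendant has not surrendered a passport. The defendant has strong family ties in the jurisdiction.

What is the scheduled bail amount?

$74,642

Base amounts from the schedule: tampering with evidence $4,000; shoplifting $750; welfare fraud $34,200; hit and run $4,350.
Stacking rule: highest base plus 33% of each additional charge. Highest is welfare fraud at $34,200. Additional: $4,000 × 33% = $1,320; $750 × 33% = $247.50; $4,350 × 33% = $1,435.50. Combined base = $34,200 + $3,003 = $37,203.
Strong family ties in the jurisdiction (−$5,500 flat): $37,203 − $5,500 = $31,703.
Any prior felony conviction (+$750 flat): $31,703 + $750 = $32,453.
Net percentage adjustment: +35% +75% +20% = +130%. $32,453 × 2.3 = $74,641.90.
$74,641.90 is within the $875,000 maximum.
Rounded to the nearest dollar: $74,642.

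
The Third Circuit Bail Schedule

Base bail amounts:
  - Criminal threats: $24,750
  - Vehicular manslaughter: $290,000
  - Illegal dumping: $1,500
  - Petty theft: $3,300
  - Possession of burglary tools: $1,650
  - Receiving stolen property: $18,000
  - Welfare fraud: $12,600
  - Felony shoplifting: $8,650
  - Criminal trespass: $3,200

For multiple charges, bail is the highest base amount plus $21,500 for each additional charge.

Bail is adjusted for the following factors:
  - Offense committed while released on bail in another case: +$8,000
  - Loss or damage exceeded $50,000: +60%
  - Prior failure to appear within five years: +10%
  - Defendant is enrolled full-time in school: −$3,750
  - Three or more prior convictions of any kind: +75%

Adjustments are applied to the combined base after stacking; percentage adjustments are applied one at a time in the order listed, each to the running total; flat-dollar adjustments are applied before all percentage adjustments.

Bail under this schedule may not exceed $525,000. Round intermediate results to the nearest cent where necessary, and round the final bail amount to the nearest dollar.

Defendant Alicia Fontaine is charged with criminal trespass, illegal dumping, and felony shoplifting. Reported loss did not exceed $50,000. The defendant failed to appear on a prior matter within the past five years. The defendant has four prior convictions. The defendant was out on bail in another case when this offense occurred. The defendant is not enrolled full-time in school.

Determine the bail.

Base amounts from the schedule: criminal trespass $3,200; illegal dumping $1,500; felony shoplifting $8,650.
Stacking rule: highest base plus $21,500 per additional charge. Highest is felony shoplifting at $8,650; 2 additional charges → +$43,000. Combined base = $51,650.
Offense committed while released on bail in another case (+$8,000 flat): $51,650 + $8,000 = $59,650.
Prior failure to appear within five years (+10%): $59,650 × 1.1 = $65,615.
Three or more prior convictions of any kind (+75%): $65,615 × 1.75 = $114,826.25.
$114,826.25 is within the $525,000 maximum.
Rounded to the nearest dollar: $114,826.

$114,826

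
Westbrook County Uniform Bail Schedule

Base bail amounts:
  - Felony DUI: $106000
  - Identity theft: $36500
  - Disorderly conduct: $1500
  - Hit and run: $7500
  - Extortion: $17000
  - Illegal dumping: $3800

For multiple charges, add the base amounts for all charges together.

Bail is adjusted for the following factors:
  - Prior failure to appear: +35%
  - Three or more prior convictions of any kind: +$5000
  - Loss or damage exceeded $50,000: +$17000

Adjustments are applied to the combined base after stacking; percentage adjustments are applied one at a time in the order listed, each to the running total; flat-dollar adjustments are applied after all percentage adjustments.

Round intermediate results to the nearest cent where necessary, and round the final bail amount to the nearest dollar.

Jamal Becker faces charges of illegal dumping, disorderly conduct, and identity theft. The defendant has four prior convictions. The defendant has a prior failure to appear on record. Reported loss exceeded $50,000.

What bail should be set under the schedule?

$78430

Base amounts from the schedule: illegal dumping $3800; disorderly conduct $1500; identity theft $36500.
Stacking rule: sum of all bases. $3800 + $1500 + $36500 = $41800.
Prior failure to appear (+35%): $41800 × 1.35 = $56430.
Three or more prior convictions of any kind (+$5000 flat): $56430 + $5000 = $61430.
Loss or damage exceeded $50,000 (+$17000 flat): $61430 + $17000 = $78430.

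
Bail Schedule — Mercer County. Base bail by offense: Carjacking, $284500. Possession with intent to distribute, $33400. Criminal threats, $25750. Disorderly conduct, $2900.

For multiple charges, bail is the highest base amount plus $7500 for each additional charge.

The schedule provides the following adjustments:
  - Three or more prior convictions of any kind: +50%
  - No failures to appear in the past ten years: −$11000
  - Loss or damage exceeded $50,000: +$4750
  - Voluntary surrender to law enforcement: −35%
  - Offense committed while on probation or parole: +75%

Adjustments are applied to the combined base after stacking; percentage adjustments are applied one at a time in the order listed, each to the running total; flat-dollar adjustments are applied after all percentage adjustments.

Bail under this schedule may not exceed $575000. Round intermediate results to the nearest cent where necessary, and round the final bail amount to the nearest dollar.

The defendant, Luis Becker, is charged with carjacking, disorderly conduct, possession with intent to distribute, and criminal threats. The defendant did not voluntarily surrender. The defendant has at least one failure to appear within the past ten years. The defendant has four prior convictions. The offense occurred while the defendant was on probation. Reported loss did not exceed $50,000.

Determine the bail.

$575000

Base amounts from the schedule: carjacking $284500; disorderly conduct $2900; possession with intent to distribute $33400; criminal threats $25750.
Stacking rule: highest base plus $7500 per additional charge. Highest is carjacking at $284500; 3 additional charges → +$22500. Combined base = $307000.
Three or more prior convictions of any kind (+50%): $307000 × 1.5 = $460500.
Offense committed while on probation or parole (+75%): $460500 × 1.75 = $805875.
Result $805875 exceeds the maximum of $575000; bail is capped at $575000.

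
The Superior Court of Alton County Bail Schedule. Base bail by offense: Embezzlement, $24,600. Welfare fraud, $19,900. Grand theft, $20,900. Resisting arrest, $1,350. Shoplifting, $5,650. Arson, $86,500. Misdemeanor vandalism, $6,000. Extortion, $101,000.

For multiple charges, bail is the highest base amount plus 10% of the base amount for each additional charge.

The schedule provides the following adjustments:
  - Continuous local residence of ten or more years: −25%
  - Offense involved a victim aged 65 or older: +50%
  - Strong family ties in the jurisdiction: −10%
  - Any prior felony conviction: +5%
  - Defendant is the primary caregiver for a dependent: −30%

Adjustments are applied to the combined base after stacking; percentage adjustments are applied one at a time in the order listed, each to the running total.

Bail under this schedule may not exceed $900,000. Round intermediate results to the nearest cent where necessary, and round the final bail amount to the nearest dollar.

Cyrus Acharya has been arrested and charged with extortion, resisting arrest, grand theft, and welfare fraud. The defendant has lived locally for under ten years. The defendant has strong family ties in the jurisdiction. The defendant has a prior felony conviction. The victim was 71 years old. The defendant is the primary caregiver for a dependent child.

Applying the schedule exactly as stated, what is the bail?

Base amounts from the schedule: extortion $101,000; resisting arrest $1,350; grand theft $20,900; welfare fraud $19,900.
Stacking rule: highest base plus 10% of each additional charge. Highest is extortion at $101,000. Additional: $1,350 × 10% = $135; $20,900 × 10% = $2,090; $19,900 × 10% = $1,990. Combined base = $101,000 + $4,215 = $105,215.
Offense involved a victim aged 65 or older (+50%): $105,215 × 1.5 = $157,822.50.
Strong family ties in the jurisdiction (−10%): $157,822.50 × 0.9 = $142,040.25.
Any prior felony conviction (+5%): $142,040.25 × 1.05 = $149,142.26.
Defendant is the primary caregiver for a dependent (−30%): $149,142.26 × 0.7 = $104,399.58.
$104,399.58 is within the $900,000 maximum.
Rounded to the nearest dollar: $104,400.

$104,400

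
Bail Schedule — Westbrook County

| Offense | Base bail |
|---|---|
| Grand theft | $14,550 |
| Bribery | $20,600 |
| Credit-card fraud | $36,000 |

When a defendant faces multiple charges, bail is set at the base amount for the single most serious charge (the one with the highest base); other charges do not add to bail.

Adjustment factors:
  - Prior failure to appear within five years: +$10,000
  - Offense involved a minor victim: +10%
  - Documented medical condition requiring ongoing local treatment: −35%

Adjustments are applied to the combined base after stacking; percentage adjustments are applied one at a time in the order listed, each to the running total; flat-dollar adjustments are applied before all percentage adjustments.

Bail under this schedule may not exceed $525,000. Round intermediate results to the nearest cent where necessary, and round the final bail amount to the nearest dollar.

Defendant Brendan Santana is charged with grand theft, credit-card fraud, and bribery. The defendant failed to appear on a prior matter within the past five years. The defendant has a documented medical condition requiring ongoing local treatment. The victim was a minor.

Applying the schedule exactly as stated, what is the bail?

Base amounts from the schedule: grand theft $14,550; credit-card fraud $36,000; bribery $20,600.
Stacking rule: use the highest base only. Highest is credit-card fraud at $36,000. Combined base = $36,000.
Prior failure to appear within five years (+$10,000 flat): $36,000 + $10,000 = $46,000.
Offense involved a minor victim (+10%): $46,000 × 1.1 = $50,600.
Documented medical condition requiring ongoing local treatment (−35%): $50,600 × 0.65 = $32,890.
$32,890 is within the $525,000 maximum.

$32,890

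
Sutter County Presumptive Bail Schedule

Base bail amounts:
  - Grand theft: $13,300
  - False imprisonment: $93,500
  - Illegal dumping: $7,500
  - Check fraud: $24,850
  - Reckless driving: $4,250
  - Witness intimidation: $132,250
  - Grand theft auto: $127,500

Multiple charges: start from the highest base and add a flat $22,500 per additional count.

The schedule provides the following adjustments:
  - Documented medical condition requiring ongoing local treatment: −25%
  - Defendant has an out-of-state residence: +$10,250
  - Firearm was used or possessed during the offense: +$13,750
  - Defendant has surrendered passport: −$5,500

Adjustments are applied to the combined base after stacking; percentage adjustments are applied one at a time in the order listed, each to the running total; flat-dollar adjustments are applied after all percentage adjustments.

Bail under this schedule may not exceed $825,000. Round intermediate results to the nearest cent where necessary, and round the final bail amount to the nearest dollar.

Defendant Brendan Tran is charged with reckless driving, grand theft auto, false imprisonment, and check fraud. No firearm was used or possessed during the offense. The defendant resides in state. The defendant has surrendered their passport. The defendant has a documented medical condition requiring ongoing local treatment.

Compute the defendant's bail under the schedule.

Base amounts from the schedule: reckless driving $4,250; grand theft auto $127,500; false imprisonment $93,500; check fraud $24,850.
Stacking rule: highest base plus $22,500 per additional charge. Highest is grand theft auto at $127,500; 3 additional charges → +$67,500. Combined base = $195,000.
Documented medical condition requiring ongoing local treatment (−25%): $195,000 × 0.75 = $146,250.
Defendant has surrendered passport (−$5,500 flat): $146,250 − $5,500 = $140,750.
$140,750 is within the $825,000 maximum.

$140,750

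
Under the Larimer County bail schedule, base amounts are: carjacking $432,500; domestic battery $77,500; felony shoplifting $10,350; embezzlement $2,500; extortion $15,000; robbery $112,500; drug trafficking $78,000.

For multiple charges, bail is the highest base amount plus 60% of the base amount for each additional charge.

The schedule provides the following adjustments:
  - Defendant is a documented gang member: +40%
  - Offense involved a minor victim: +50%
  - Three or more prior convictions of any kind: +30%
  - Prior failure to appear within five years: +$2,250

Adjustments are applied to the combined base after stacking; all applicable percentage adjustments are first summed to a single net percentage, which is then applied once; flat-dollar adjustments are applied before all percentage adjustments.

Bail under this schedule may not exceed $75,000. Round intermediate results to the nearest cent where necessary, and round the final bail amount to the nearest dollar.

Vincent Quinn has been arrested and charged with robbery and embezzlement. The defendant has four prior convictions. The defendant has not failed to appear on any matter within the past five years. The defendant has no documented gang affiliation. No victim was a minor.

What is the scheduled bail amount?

Base amounts from the schedule: robbery $112,500; embezzlement $2,500.
Stacking rule: highest base plus 60% of each additional charge. Highest is robbery at $112,500. Additional: $2,500 × 60% = $1,500. Combined base = $112,500 + $1,500 = $114,000.
Three or more prior convictions of any kind (+30%): $114,000 × 1.3 = $148,200.
Result $148,200 exceeds the maximum of $75,000; bail is capped at $75,000.

$75,000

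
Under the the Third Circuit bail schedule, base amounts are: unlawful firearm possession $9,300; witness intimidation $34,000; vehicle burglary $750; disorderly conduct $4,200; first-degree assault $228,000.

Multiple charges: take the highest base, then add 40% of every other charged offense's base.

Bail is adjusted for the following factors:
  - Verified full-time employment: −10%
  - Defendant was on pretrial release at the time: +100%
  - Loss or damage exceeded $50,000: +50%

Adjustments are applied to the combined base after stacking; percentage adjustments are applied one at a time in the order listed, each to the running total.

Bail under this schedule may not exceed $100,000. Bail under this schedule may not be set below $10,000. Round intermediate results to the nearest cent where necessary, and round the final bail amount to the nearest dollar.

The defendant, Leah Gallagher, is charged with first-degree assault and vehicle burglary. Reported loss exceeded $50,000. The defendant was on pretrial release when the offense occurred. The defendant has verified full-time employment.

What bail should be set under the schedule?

$100,000

Base amounts from the schedule: first-degree assault $228,000; vehicle burglary $750.
Stacking rule: highest base plus 40% of each additional charge. Highest is first-degree assault at $228,000. Additional: $750 × 40% = $300. Combined base = $228,000 + $300 = $228,300.
Verified full-time employment (−10%): $228,300 × 0.9 = $205,470.
Defendant was on pretrial release at the time (+100%): $205,470 × 2 = $410,940.
Loss or damage exceeded $50,000 (+50%): $410,940 × 1.5 = $616,410.
Result $616,410 exceeds the maximum of $100,000; bail is capped at $100,000.
$100,000 is at or above the $10,000 minimum.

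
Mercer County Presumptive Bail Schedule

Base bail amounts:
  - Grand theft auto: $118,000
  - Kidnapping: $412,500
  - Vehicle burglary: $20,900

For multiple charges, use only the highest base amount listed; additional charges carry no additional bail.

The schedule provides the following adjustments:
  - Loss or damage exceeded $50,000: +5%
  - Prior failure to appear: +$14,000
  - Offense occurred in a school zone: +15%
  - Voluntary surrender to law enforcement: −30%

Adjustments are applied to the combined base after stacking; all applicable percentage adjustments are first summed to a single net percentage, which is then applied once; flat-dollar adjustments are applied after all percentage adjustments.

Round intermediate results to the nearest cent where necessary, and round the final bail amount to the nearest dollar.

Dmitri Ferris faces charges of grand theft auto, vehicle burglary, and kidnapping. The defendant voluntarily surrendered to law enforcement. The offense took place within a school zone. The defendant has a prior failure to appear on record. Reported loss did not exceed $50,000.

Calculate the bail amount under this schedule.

$364,625

Base amounts from the schedule: grand theft auto $118,000; vehicle burglary $20,900; kidnapping $412,500.
Stacking rule: use the highest base only. Highest is kidnapping at $412,500. Combined base = $412,500.
Net percentage adjustment: +15% −30% = −15%. $412,500 × 0.85 = $350,625.
Prior failure to appear (+$14,000 flat): $350,625 + $14,000 = $364,625.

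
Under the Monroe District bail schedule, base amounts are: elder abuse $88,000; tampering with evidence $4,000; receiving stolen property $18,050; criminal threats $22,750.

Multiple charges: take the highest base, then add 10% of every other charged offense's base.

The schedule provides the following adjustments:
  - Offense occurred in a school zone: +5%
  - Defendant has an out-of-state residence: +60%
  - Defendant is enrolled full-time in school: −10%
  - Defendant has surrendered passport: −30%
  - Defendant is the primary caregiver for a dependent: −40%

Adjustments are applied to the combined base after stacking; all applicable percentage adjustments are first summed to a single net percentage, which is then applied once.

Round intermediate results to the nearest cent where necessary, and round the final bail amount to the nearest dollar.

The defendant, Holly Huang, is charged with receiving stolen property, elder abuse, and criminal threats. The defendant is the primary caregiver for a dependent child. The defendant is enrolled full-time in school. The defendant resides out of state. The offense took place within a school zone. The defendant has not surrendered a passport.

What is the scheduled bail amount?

Base amounts from the schedule: receiving stolen property $18,050; elder abuse $88,000; criminal threats $22,750.
Stacking rule: highest base plus 10% of each additional charge. Highest is elder abuse at $88,000. Additional: $18,050 × 10% = $1,805; $22,750 × 10% = $2,275. Combined base = $88,000 + $4,080 = $92,080.
Net percentage adjustment: +5% +60% −10% −40% = +15%. $92,080 × 1.15 = $105,892.

$105,892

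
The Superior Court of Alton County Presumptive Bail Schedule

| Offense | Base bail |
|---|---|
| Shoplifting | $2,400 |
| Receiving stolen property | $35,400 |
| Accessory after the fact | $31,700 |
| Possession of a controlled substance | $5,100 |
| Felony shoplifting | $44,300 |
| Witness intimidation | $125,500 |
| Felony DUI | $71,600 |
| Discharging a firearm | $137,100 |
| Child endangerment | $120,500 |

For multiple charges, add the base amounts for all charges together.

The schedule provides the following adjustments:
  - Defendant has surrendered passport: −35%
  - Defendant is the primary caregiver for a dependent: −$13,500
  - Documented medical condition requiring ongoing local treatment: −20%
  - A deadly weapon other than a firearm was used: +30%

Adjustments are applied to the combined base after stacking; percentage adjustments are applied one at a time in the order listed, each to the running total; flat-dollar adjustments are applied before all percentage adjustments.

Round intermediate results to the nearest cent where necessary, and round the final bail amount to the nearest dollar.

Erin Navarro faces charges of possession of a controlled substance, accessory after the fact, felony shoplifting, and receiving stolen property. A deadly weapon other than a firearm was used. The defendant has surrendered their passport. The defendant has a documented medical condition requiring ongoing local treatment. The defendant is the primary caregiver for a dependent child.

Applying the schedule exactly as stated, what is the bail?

Base amounts from the schedule: possession of a controlled substance $5,100; accessory after the fact $31,700; felony shoplifting $44,300; receiving stolen property $35,400.
Stacking rule: sum of all bases. $5,100 + $31,700 + $44,300 + $35,400 = $116,500.
Defendant is the primary caregiver for a dependent (−$13,500 flat): $116,500 − $13,500 = $103,000.
Defendant has surrendered passport (−35%): $103,000 × 0.65 = $66,950.
Documented medical condition requiring ongoing local treatment (−20%): $66,950 × 0.8 = $53,560.
A deadly weapon other than a firearm was used (+30%): $53,560 × 1.3 = $69,628.

$69,628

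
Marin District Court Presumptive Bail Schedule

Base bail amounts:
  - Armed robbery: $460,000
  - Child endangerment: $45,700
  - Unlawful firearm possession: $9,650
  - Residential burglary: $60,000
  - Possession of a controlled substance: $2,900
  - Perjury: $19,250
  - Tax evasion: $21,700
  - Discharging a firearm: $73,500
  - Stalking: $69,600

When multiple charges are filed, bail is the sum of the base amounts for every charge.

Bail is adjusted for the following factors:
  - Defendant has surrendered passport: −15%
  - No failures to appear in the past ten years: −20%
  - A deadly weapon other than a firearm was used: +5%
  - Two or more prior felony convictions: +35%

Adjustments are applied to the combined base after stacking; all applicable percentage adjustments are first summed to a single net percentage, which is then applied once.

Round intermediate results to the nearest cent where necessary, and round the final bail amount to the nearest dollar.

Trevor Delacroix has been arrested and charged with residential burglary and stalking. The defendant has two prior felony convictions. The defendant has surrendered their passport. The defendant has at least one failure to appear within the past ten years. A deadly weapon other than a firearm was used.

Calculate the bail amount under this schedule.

$162,000

Base amounts from the schedule: residential burglary $60,000; stalking $69,600.
Stacking rule: sum of all bases. $60,000 + $69,600 = $129,600.
Net percentage adjustment: −15% +5% +35% = +25%. $129,600 × 1.25 = $162,000.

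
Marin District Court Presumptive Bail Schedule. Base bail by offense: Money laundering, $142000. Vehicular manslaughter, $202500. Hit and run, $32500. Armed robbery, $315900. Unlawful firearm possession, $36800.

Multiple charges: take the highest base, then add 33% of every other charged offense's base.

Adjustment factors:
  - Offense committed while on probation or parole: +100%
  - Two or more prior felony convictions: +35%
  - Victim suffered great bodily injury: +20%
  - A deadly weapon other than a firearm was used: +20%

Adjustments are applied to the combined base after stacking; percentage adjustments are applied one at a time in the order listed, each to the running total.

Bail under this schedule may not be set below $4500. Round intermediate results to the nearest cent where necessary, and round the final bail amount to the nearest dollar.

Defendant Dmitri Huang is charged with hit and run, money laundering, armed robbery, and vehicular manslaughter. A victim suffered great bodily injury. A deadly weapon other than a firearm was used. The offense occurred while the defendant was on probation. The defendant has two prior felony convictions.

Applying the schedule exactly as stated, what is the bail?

Base amounts from the schedule: hit and run $32500; money laundering $142000; armed robbery $315900; vehicular manslaughter $202500.
Stacking rule: highest base plus 33% of each additional charge. Highest is armed robbery at $315900. Additional: $32500 × 33% = $10725; $142000 × 33% = $46860; $202500 × 33% = $66825. Combined base = $315900 + $124410 = $440310.
Offense committed while on probation or parole (+100%): $440310 × 2 = $880620.
Two or more prior felony convictions (+35%): $880620 × 1.35 = $1188837.
Victim suffered great bodily injury (+20%): $1188837 × 1.2 = $1426604.40.
A deadly weapon other than a firearm was used (+20%): $1426604.40 × 1.2 = $1711925.28.
$1711925.28 is at or above the $4500 minimum.
Rounded to the nearest dollar: $1711925.

$1711925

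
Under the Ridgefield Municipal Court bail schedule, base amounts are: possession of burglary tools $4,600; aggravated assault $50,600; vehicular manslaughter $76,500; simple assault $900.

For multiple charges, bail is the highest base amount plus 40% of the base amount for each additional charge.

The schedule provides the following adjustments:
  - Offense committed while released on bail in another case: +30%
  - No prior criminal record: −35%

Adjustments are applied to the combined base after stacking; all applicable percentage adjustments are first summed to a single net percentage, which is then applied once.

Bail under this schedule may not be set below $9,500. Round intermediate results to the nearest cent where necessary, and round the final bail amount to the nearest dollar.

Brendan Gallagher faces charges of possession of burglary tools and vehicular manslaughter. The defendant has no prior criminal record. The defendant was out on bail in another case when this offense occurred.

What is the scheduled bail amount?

$74,423

Base amounts from the schedule: possession of burglary tools $4,600; vehicular manslaughter $76,500.
Stacking rule: highest base plus 40% of each additional charge. Highest is vehicular manslaughter at $76,500. Additional: $4,600 × 40% = $1,840. Combined base = $76,500 + $1,840 = $78,340.
Net percentage adjustment: +30% −35% = −5%. $78,340 × 0.95 = $74,423.
$74,423 is at or above the $9,500 minimum.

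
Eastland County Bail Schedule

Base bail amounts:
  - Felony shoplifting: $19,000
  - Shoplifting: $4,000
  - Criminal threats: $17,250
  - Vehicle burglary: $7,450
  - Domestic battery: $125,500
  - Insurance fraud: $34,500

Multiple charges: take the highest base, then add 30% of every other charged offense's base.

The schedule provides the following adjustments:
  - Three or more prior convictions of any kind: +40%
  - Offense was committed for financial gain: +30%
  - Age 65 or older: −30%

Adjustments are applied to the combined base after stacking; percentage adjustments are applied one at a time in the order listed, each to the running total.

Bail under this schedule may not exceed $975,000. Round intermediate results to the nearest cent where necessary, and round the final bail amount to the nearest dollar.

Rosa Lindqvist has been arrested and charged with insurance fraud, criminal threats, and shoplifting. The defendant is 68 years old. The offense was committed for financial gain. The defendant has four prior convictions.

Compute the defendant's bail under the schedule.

$52,075

Base amounts from the schedule: insurance fraud $34,500; criminal threats $17,250; shoplifting $4,000.
Stacking rule: highest base plus 30% of each additional charge. Highest is insurance fraud at $34,500. Additional: $17,250 × 30% = $5,175; $4,000 × 30% = $1,200. Combined base = $34,500 + $6,375 = $40,875.
Three or more prior convictions of any kind (+40%): $40,875 × 1.4 = $57,225.
Offense was committed for financial gain (+30%): $57,225 × 1.3 = $74,392.50.
Age 65 or older (−30%): $74,392.50 × 0.7 = $52,074.75.
$52,074.75 is within the $975,000 maximum.
Rounded to the nearest dollar: $52,075.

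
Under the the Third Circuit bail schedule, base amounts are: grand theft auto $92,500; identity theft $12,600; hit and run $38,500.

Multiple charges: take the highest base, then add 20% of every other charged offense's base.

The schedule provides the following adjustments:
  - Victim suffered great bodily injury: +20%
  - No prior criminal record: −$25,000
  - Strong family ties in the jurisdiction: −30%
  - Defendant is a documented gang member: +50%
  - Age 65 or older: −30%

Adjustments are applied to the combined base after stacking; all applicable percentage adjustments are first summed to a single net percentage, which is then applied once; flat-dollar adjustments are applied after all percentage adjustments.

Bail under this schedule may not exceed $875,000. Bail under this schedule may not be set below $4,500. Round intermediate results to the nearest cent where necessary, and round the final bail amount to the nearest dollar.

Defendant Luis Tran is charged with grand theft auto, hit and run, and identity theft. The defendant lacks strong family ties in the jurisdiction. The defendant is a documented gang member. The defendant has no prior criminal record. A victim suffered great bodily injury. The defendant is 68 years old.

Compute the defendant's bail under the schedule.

Base amounts from the schedule: grand theft auto $92,500; hit and run $38,500; identity theft $12,600.
Stacking rule: highest base plus 20% of each additional charge. Highest is grand theft auto at $92,500. Additional: $38,500 × 20% = $7,700; $12,600 × 20% = $2,520. Combined base = $92,500 + $10,220 = $102,720.
Net percentage adjustment: +20% +50% −30% = +40%. $102,720 × 1.4 = $143,808.
No prior criminal record (−$25,000 flat): $143,808 − $25,000 = $118,808.
$118,808 is within the $875,000 maximum.
$118,808 is at or above the $4,500 minimum.

$118,808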